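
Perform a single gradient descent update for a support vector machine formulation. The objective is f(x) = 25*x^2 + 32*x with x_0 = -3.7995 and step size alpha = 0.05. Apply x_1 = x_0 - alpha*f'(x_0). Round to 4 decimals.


We compute the gradient at x_0 and apply the update.
f'(x) = 50*x + 32
f'(-3.7995) = 50*-3.7995 + 32 = -157.975
x_1 = -3.7995 - 0.05*-157.975 = 4.0993


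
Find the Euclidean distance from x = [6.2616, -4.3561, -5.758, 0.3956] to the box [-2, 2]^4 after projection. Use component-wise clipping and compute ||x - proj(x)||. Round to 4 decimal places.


Project each component onto [-2, 2].
clip(6.2616) = 2.0, clip(-4.3561) = -2.0, clip(-5.758) = -2.0, clip(0.3956) = 0.3956
Projection = [2.0, -2.0, -2.0, 0.3956]
Squared diffs: [18.1612, 5.5512, 14.1226, 0.0]
Distance = sqrt(37.835) = 6.151


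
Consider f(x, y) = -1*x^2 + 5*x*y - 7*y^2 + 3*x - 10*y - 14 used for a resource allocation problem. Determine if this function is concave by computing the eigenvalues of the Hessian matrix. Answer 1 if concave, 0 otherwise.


The Hessian of f(x,y) = -1*x^2 + 5*x*y - 7*y^2 + 3*x - 10*y - 14 is:
H = [[-2, 5], [5, -14]]
Trace = -2 - 14 = -16
Determinant = -2*-14 - (5)^2 = 3
Discriminant = (-16)^2 - 4*3 = 244.0
Eigenvalues: lambda_1 = -15.8102, lambda_2 = -0.1898
The function is concave.

1


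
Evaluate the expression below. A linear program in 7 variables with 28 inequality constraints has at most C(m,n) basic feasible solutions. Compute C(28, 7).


Each vertex corresponds to some choice of n active constraints out of m, so the number of vertices is at most C(m, n) = m! / (n!(m-n)!).
m = 28, n = 7
Numerator: 28 * 27 * 26 * 25 * 24 * 23 * 22
Denominator: 7! = 5040
C(28, 7) = 1184040


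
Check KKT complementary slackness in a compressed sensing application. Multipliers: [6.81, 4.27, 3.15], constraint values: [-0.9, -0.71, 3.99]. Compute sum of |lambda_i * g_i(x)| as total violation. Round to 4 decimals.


KKT complementary slackness check:
lambda_1 * g_1 = 6.81 * -0.9 = -6.129
lambda_2 * g_2 = 4.27 * -0.71 = -3.0317
lambda_3 * g_3 = 3.15 * 3.99 = 12.5685
Total violation = 6.129 + 3.0317 + 12.5685 = 21.7292


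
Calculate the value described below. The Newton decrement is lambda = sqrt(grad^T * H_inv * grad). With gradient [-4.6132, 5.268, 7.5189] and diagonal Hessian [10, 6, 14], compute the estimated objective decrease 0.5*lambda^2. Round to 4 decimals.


Step 1: H is diagonal, so H^(-1) * g = [-0.4613, 0.878, 0.5371].
Step 2: g^T H^(-1) g = sum_i g_i^2 / H_ii
  = (-4.6132)^2/10 + (5.268)^2/6 + (7.5189)^2/14
  = 2.1282 + 4.6253 + 4.0381 = 10.7916
Step 3: Objective decrease = 0.5 * g^T H^(-1) g = 5.3958


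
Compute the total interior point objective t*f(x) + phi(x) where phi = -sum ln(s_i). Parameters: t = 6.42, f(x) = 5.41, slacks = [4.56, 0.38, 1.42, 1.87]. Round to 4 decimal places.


Step 1: Compute log-barrier.
ln values: [1.5173, -0.9676, 0.3507, 0.6259]
phi = -(1.5173 - 0.9676 + 0.3507 + 0.6259) = -1.5263
Step 2: Compute augmented objective.
t*f(x) = 6.42*5.41 = 34.7322
Total = 34.7322 - 1.5263 = 33.2059


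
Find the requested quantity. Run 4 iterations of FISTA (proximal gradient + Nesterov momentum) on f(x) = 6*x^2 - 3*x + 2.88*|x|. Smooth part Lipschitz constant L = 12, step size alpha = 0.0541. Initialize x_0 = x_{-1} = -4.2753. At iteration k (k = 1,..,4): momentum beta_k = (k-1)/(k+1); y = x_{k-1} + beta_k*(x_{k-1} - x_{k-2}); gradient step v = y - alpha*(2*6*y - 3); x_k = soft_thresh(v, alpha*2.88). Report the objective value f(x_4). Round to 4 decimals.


FISTA on f(x) = 6*x^2 - 3*x + 2.88*|x|
L = 12, alpha = 0.0541
Iteration 1: beta = 0.0, y = -4.2753 + 0.0*(-4.2753 + 4.2753) = -4.2753
  grad(y) = -54.3036, v = y - alpha*grad = -1.3375
  prox(v) = soft_thresh(-1.3375, 0.1558) = -1.1817
Iteration 2: beta = 0.3333, y = -1.1817 + 0.3333*(-1.1817 + 4.2753) = -0.1505
  grad(y) = -4.8055, v = y - alpha*grad = 0.1095
  prox(v) = soft_thresh(0.1095, 0.1558) = 0.0
Iteration 3: beta = 0.5, y = 0.0 + 0.5*(0.0 + 1.1817) = 0.5908
  grad(y) = 4.09, v = y - alpha*grad = 0.3696
  prox(v) = soft_thresh(0.3696, 0.1558) = 0.2138
Iteration 4: beta = 0.6, y = 0.2138 + 0.6*(0.2138 - 0.0) = 0.342
  grad(y) = 1.1041, v = y - alpha*grad = 0.2823
  prox(v) = soft_thresh(0.2823, 0.1558) = 0.1265
f(x_4) = 6*0.1265^2 - 3*0.1265 + 2.88*|0.1265| = 0.0808


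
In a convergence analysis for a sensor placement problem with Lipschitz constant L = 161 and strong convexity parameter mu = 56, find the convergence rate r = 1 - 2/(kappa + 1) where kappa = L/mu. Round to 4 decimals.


Step 1: Compute the condition number.
kappa = L/mu = 161/56 = 2.875
Step 2: Compute the convergence rate.
r = 1 - 2/(kappa + 1) = 1 - 2*mu/(L + mu) = (L - mu)/(L + mu) = 105/217 = 0.4839


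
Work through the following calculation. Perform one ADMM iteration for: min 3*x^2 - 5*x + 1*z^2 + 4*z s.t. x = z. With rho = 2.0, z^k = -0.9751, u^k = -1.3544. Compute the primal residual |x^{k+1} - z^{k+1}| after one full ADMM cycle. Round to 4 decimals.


ADMM iteration with rho = 2.0, z^k = -0.9751, u^k = -1.3544
Step 1: x-update.
Minimize 3*x^2 - 5*x + (2.0/2)*(x + 0.9751 - 1.3544)^2
FOC: (2*3 + 2.0)*x = 5 + 2.0*(-0.9751 + 1.3544)
x^{k+1} = 0.7198
Step 2: z-update.
Minimize 1*z^2 + 4*z + (2.0/2)*(0.7198 - z - 1.3544)^2
FOC: (2*1 + 2.0)*z = -4 + 2.0*(0.7198 - 1.3544)
z^{k+1} = -1.3173
Step 3: u-update.
u^{k+1} = -1.3544 + 0.7198 + 1.3173 = 0.6827
Step 4: Primal residual = |0.7198 + 1.3173| = 2.0371


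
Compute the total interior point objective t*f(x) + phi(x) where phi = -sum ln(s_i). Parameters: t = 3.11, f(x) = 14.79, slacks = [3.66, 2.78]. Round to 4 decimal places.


Step 1: Compute log-barrier.
ln values: [1.2975, 1.0225]
phi = -(1.2975 + 1.0225) = -2.3199
Step 2: Compute augmented objective.
t*f(x) = 3.11*14.79 = 45.9969
Total = 45.9969 - 2.3199 = 43.677


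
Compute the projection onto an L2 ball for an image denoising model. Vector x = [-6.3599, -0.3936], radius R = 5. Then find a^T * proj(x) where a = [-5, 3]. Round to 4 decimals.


Step 1: Compute ||x|| (intermediates to 6 decimals).
||x|| = sqrt((-6.3599)^2 + (-0.3936)^2) = 6.372068
Step 2: Project.
Since ||x|| > R, scale = R/||x|| = 5/6.372068 = 0.784675, proj(x) = scale * x
proj(x) = [-4.990455, -0.308848]
Step 3: Dot product.
a^T * proj(x) = -5*(-4.990455) + 3*(-0.308848) = 24.0257


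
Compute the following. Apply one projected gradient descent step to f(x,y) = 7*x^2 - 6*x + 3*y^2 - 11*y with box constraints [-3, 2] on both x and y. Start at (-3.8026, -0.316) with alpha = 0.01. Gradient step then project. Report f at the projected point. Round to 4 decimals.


Step 1: Compute gradient at (-3.8026, -0.316).
grad_x = 2*7*-3.8026 - 6 = -59.2364
grad_y = 2*3*-0.316 - 11 = -12.896
Step 2: Gradient step.
x_raw = -3.8026 - 0.01*-59.2364 = -3.2102
y_raw = -0.316 - 0.01*-12.896 = -0.187
Step 3: Project onto [-3, 2].
x_proj = clip(-3.2102) = -3.0
y_proj = clip(-0.187) = -0.187
Step 4: Evaluate f.
f(-3.0, -0.187) = 83.1624


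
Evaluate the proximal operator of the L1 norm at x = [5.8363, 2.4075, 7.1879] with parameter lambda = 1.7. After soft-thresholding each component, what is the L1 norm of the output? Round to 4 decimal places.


Soft-thresholding with lambda = 1.7:
prox(5.8363) = sign(5.8363)*max(|5.8363| - 1.7, 0) = 4.1363
prox(2.4075) = sign(2.4075)*max(|2.4075| - 1.7, 0) = 0.7075
prox(7.1879) = sign(7.1879)*max(|7.1879| - 1.7, 0) = 5.4879
prox(x) = [4.1363, 0.7075, 5.4879]
||prox(x)||_1 = 4.1363 + 0.7075 + 5.4879 = 10.3317


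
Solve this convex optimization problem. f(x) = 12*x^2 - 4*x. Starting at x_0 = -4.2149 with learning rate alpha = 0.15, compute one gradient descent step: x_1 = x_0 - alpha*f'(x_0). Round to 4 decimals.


We compute the gradient at x_0 and apply the update.
f'(x) = 24*x - 4
f'(-4.2149) = 24*-4.2149 - 4 = -105.1576
x_1 = -4.2149 - 0.15*-105.1576 = 11.5587


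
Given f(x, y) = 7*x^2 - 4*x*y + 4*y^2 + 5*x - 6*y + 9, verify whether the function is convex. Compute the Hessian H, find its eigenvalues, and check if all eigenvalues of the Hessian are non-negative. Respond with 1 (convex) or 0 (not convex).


The Hessian of f(x,y) = 7*x^2 - 4*x*y + 4*y^2 + 5*x - 6*y + 9 is:
H = [[14, -4], [-4, 8]]
Trace = 14 + 8 = 22
Determinant = 14*8 - (-4)^2 = 96
Discriminant = (22)^2 - 4*96 = 100.0
Eigenvalues: lambda_1 = 6.0, lambda_2 = 16.0
The function is convex.

1


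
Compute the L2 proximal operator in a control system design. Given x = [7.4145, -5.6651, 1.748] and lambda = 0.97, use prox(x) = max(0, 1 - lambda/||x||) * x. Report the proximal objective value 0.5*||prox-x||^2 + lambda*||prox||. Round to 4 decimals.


Step 1: Compute ||x||.
||x|| = 9.4933
Step 2: Compute scaling factor.
scale = max(0, 1 - 0.97/9.4933) = 0.8978
Step 3: prox(x) = [6.6569, -5.0863, 1.5694]
||prox(x)|| = 8.5233
Step 4: Proximal objective.
0.5*||prox-x||^2 = 0.4705
lambda*||prox|| = 8.2676
Total = 8.7381


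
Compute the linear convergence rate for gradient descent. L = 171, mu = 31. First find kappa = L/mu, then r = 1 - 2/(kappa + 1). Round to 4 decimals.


Step 1: Compute the condition number.
kappa = L/mu = 171/31 = 5.5161
Step 2: Compute the convergence rate.
r = 1 - 2/(kappa + 1) = 1 - 2*mu/(L + mu) = (L - mu)/(L + mu) = 140/202 = 0.6931


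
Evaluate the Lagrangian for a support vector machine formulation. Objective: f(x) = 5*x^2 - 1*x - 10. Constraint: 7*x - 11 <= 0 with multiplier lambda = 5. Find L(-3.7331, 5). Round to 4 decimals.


Step 1: Evaluate f(x).
f(-3.7331) = 5*(-3.7331)^2 - 1*(-3.7331) - 10 = 63.4133
Step 2: Evaluate g(x).
g(-3.7331) = 7*-3.7331 - 11 = -37.1317
Step 3: Compute Lagrangian.
L = 63.4133 + 5*-37.1317 = -122.2452


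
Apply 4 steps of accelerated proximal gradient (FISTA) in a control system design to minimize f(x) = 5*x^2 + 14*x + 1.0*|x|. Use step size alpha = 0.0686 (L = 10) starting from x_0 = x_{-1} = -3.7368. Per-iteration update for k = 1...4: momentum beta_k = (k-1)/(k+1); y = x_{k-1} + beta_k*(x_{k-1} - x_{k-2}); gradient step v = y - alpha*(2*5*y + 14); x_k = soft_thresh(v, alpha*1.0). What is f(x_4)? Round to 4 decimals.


FISTA on f(x) = 5*x^2 + 14*x + 1.0*|x|
L = 10, alpha = 0.0686
Iteration 1: beta = 0.0, y = -3.7368 + 0.0*(-3.7368 + 3.7368) = -3.7368
  grad(y) = -23.368, v = y - alpha*grad = -2.1338
  prox(v) = soft_thresh(-2.1338, 0.0686) = -2.0652
Iteration 2: beta = 0.3333, y = -2.0652 + 0.3333*(-2.0652 + 3.7368) = -1.5079
  grad(y) = -1.0794, v = y - alpha*grad = -1.4339
  prox(v) = soft_thresh(-1.4339, 0.0686) = -1.3653
Iteration 3: beta = 0.5, y = -1.3653 + 0.5*(-1.3653 + 2.0652) = -1.0154
  grad(y) = 3.8464, v = y - alpha*grad = -1.2792
  prox(v) = soft_thresh(-1.2792, 0.0686) = -1.2106
Iteration 4: beta = 0.6, y = -1.2106 + 0.6*(-1.2106 + 1.3653) = -1.1178
  grad(y) = 2.8218, v = y - alpha*grad = -1.3114
  prox(v) = soft_thresh(-1.3114, 0.0686) = -1.2428
f(x_4) = 5*(-1.2428)^2 + 14*(-1.2428) + 1.0*|-1.2428| = -8.4336


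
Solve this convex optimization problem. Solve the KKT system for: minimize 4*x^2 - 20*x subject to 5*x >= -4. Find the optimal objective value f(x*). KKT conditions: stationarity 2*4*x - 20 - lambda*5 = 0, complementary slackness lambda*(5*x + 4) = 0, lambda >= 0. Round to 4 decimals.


Step 1: Try lambda = 0 (constraint inactive).
Stationarity: 2*4*x - 20 = 0
x* = 20/(2*4) = 2.5
Check constraint: 5*2.5 = 12.5 >= -4 -- satisfied.
Step 2: Compute optimal value.
f(x*) = 4*2.5^2 - 20*2.5 = -25.0


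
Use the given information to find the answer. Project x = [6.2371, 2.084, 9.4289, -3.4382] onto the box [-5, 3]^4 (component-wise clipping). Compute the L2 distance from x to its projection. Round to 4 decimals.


Project each component onto [-5, 3].
clip(6.2371) = 3.0, clip(2.084) = 2.084, clip(9.4289) = 3.0, clip(-3.4382) = -3.4382
Projection = [3.0, 2.084, 3.0, -3.4382]
Squared diffs: [10.4788, 0.0, 41.3308, 0.0]
Distance = sqrt(51.8096) = 7.1979


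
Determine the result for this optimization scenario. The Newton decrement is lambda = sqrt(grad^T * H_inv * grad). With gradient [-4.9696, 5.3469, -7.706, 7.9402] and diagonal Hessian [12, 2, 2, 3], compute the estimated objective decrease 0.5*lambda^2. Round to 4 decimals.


Step 1: H is diagonal, so H^(-1) * g = [-0.4141, 2.6735, -3.853, 2.6467].
Step 2: g^T H^(-1) g = sum_i g_i^2 / H_ii
  = (-4.9696)^2/12 + (5.3469)^2/2 + (-7.706)^2/2 + (7.9402)^2/3
  = 2.0581 + 14.2947 + 29.6912 + 21.0156 = 67.0596
Step 3: Objective decrease = 0.5 * g^T H^(-1) g = 33.5298


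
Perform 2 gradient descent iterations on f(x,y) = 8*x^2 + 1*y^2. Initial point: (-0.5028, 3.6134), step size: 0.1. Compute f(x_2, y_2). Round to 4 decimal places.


Gradient descent on f(x,y) = 8*x^2 + 1*y^2.
Starting point: (-0.5028, 3.6134), alpha = 0.1
Step 1: grad_x = 2*8*-0.5028 = -8.0448, grad_y = 2*1*3.6134 = 7.2268
  x_1 = -0.5028 - 0.1*-8.0448 = 0.3017
  y_1 = 3.6134 - 0.1*7.2268 = 2.8907
Step 2: grad_x = 2*8*0.3017 = 4.8269, grad_y = 2*1*2.8907 = 5.7814
  x_2 = 0.3017 - 0.1*4.8269 = -0.181
  y_2 = 2.8907 - 0.1*5.7814 = 2.3126
f(-0.181, 2.3126) = 8*(-0.181)^2 + 1*2.3126^2 = 5.6101


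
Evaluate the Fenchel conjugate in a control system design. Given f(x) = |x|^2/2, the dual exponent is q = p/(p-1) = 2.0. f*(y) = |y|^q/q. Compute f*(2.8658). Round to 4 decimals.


The conjugate exponent q satisfies 1/p + 1/q = 1.
p = 2, so q = 2/(2 - 1) = 2.0
|y|^q = 2.8658^2.0 = 8.2128
f*(2.8658) = 8.2128 / 2.0 = 4.1064


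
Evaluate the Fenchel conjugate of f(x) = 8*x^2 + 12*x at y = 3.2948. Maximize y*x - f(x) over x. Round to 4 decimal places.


f*(y) = sup_x {y*x - a*x^2 - b*x} = sup_x {(y-b)*x - a*x^2}
FOC: (y - b) - 2a*x = 0 => x* = (y - b)/(2a)
x* = (3.2948 - 12)/(2*8) = -0.5441
f*(3.2948) = (y-b)^2/(4a) = (3.2948 - 12)^2/(4*8)
= 75.7805/32 = 2.3681


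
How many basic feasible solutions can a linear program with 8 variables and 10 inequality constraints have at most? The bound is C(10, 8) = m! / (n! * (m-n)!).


Each vertex corresponds to some choice of n active constraints out of m, so the number of vertices is at most C(m, n) = m! / (n!(m-n)!).
m = 10, n = 8
Numerator: 10 * 9 * 8 * 7 * 6 * 5 * 4 * 3
Denominator: 8! = 40320
C(10, 8) = 45


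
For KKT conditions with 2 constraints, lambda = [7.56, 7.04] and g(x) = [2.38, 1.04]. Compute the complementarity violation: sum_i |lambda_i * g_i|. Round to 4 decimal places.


KKT complementary slackness check:
lambda_1 * g_1 = 7.56 * 2.38 = 17.9928
lambda_2 * g_2 = 7.04 * 1.04 = 7.3216
Total violation = 17.9928 + 7.3216 = 25.3144


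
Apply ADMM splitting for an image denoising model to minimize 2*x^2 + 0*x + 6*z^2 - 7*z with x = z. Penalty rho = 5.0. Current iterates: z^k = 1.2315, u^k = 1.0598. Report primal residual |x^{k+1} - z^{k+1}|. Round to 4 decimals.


ADMM iteration with rho = 5.0, z^k = 1.2315, u^k = 1.0598
Step 1: x-update.
Minimize 2*x^2 + 0*x + (5.0/2)*(x - 1.2315 + 1.0598)^2
FOC: (2*2 + 5.0)*x = 0 + 5.0*(1.2315 - 1.0598)
x^{k+1} = 0.0954
Step 2: z-update.
Minimize 6*z^2 - 7*z + (5.0/2)*(0.0954 - z + 1.0598)^2
FOC: (2*6 + 5.0)*z = 7 + 5.0*(0.0954 + 1.0598)
z^{k+1} = 0.7515
Step 3: u-update.
u^{k+1} = 1.0598 + 0.0954 - 0.7515 = 0.4037
Step 4: Primal residual = |0.0954 - 0.7515| = 0.6561


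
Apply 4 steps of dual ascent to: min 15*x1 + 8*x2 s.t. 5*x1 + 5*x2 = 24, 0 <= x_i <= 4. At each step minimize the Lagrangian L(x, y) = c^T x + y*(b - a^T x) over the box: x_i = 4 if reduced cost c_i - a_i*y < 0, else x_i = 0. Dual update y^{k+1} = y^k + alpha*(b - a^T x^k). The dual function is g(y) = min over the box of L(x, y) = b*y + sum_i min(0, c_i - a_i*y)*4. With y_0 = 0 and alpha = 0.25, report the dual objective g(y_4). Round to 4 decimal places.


Dual ascent for LP: min 15*x1 + 8*x2, 5*x1 + 5*x2 = 24, 0 <= x_i <= 4
Step 1: y^k = 0.0, reduced costs: (15.0, 8.0)
  x^k = (0.0, 0.0), subgradient = b - a^T x = 24.0
  y^{k+1} = 0.0 + 0.25*24.0 = 6.0
Step 2: y^k = 6.0, reduced costs: (-15.0, -22.0)
  x^k = (4.0, 4.0), subgradient = b - a^T x = -16.0
  y^{k+1} = 6.0 + 0.25*-16.0 = 2.0
Step 3: y^k = 2.0, reduced costs: (5.0, -2.0)
  x^k = (0.0, 4.0), subgradient = b - a^T x = 4.0
  y^{k+1} = 2.0 + 0.25*4.0 = 3.0
Step 4: y^k = 3.0, reduced costs: (0.0, -7.0)
  x^k = (0.0, 4.0), subgradient = b - a^T x = 4.0
  y^{k+1} = 3.0 + 0.25*4.0 = 4.0
Dual objective at y_4 = 4.0: reduced costs (-5.0, -12.0), box minimizer x = (4.0, 4.0)
g(y_4) = b*y + (c1 - a1*y)*x1 + (c2 - a2*y)*x2 = 24*4.0 + (-5.0)*4.0 + (-12.0)*4.0 = 96.0 - 20.0 - 48.0 = 28.0


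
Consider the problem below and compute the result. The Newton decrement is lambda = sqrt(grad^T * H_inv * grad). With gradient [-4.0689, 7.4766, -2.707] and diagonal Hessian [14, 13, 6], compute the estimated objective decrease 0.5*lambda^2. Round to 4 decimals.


Step 1: H is diagonal, so H^(-1) * g = [-0.2906, 0.5751, -0.4512].
Step 2: g^T H^(-1) g = sum_i g_i^2 / H_ii
  = (-4.0689)^2/14 + (7.4766)^2/13 + (-2.707)^2/6
  = 1.1826 + 4.3 + 1.2213 = 6.7038
Step 3: Objective decrease = 0.5 * g^T H^(-1) g = 3.3519


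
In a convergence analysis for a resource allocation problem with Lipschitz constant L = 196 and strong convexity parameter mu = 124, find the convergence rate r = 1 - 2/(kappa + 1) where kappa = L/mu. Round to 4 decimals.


Step 1: Compute the condition number.
kappa = L/mu = 196/124 = 1.5806
Step 2: Compute the convergence rate.
r = 1 - 2/(kappa + 1) = 1 - 2*mu/(L + mu) = (L - mu)/(L + mu) = 72/320 = 0.225


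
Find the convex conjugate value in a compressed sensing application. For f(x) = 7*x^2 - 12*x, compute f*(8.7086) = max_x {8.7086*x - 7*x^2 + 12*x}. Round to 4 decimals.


f*(y) = sup_x {y*x - a*x^2 - b*x} = sup_x {(y-b)*x - a*x^2}
FOC: (y - b) - 2a*x = 0 => x* = (y - b)/(2a)
x* = (8.7086 + 12)/(2*7) = 1.4792
f*(8.7086) = (y-b)^2/(4a) = (8.7086 + 12)^2/(4*7)
= 428.8461/28 = 15.3159


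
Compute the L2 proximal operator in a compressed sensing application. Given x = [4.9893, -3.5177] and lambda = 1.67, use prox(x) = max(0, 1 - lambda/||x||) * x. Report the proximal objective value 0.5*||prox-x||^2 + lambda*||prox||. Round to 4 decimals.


Step 1: Compute ||x||.
||x|| = 6.1047
Step 2: Compute scaling factor.
scale = max(0, 1 - 1.67/6.1047) = 0.7264
Step 3: prox(x) = [3.6244, -2.5554]
||prox(x)|| = 4.4347
Step 4: Proximal objective.
0.5*||prox-x||^2 = 1.3945
lambda*||prox|| = 7.4059
Total = 8.8004


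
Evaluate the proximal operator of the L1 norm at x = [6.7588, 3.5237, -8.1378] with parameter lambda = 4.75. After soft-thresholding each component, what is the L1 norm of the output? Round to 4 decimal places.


Soft-thresholding with lambda = 4.75:
prox(6.7588) = sign(6.7588)*max(|6.7588| - 4.75, 0) = 2.0088
prox(3.5237) = sign(3.5237)*max(|3.5237| - 4.75, 0) = 0.0
prox(-8.1378) = sign(-8.1378)*max(|-8.1378| - 4.75, 0) = -3.3878
prox(x) = [2.0088, 0.0, -3.3878]
||prox(x)||_1 = 2.0088 + 0.0 + 3.3878 = 5.3966


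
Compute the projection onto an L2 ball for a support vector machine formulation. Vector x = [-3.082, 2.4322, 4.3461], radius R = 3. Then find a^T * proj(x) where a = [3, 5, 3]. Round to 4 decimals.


Step 1: Compute ||x|| (intermediates to 6 decimals).
||x|| = sqrt((-3.082)^2 + 2.4322^2 + 4.3461^2) = 5.856868
Step 2: Project.
Since ||x|| > R, scale = R/||x|| = 3/5.856868 = 0.512219, proj(x) = scale * x
proj(x) = [-1.578659, 1.245819, 2.226155]
Step 3: Dot product.
a^T * proj(x) = 3*(-1.578659) + 5*1.245819 + 3*2.226155 = 8.1716


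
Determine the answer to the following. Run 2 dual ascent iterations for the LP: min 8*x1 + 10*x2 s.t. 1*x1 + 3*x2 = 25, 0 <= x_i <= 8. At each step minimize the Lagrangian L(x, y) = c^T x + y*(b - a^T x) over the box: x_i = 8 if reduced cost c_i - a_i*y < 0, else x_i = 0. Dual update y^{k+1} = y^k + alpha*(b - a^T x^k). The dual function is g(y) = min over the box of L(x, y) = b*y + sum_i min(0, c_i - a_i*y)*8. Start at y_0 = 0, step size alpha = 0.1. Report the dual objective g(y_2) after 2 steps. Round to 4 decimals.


Dual ascent for LP: min 8*x1 + 10*x2, 1*x1 + 3*x2 = 25, 0 <= x_i <= 8
Step 1: y^k = 0.0, reduced costs: (8.0, 10.0)
  x^k = (0.0, 0.0), subgradient = b - a^T x = 25.0
  y^{k+1} = 0.0 + 0.1*25.0 = 2.5
Step 2: y^k = 2.5, reduced costs: (5.5, 2.5)
  x^k = (0.0, 0.0), subgradient = b - a^T x = 25.0
  y^{k+1} = 2.5 + 0.1*25.0 = 5.0
Dual objective at y_2 = 5.0: reduced costs (3.0, -5.0), box minimizer x = (0.0, 8.0)
g(y_2) = b*y + (c1 - a1*y)*x1 + (c2 - a2*y)*x2 = 25*5.0 + 3.0*0.0 + (-5.0)*8.0 = 125.0 + 0.0 - 40.0 = 85.0


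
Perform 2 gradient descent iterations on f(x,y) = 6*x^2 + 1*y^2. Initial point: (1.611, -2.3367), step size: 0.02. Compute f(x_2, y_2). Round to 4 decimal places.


Gradient descent on f(x,y) = 6*x^2 + 1*y^2.
Starting point: (1.611, -2.3367), alpha = 0.02
Step 1: grad_x = 2*6*1.611 = 19.332, grad_y = 2*1*-2.3367 = -4.6734
  x_1 = 1.611 - 0.02*19.332 = 1.2244
  y_1 = -2.3367 - 0.02*-4.6734 = -2.2432
Step 2: grad_x = 2*6*1.2244 = 14.6923, grad_y = 2*1*-2.2432 = -4.4865
  x_2 = 1.2244 - 0.02*14.6923 = 0.9305
  y_2 = -2.2432 - 0.02*-4.4865 = -2.1535
f(0.9305, -2.1535) = 6*0.9305^2 + 1*(-2.1535)^2 = 9.8327


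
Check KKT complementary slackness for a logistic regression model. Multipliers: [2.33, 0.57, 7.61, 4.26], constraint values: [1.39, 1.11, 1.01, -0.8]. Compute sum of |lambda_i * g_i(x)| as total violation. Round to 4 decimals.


KKT complementary slackness check:
lambda_1 * g_1 = 2.33 * 1.39 = 3.2387
lambda_2 * g_2 = 0.57 * 1.11 = 0.6327
lambda_3 * g_3 = 7.61 * 1.01 = 7.6861
lambda_4 * g_4 = 4.26 * -0.8 = -3.408
Total violation = 3.2387 + 0.6327 + 7.6861 + 3.408 = 14.9655


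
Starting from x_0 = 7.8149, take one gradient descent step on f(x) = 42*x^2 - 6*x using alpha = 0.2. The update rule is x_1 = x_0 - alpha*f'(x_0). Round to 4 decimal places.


We compute the gradient at x_0 and apply the update.
f'(x) = 84*x - 6
f'(7.8149) = 84*7.8149 - 6 = 650.4516
x_1 = 7.8149 - 0.2*650.4516 = -122.2754


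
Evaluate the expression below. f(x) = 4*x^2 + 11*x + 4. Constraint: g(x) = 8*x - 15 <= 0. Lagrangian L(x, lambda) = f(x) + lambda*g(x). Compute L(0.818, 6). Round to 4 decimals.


Step 1: Evaluate f(x).
f(0.818) = 4*0.818^2 + 11*0.818 + 4 = 15.6745
Step 2: Evaluate g(x).
g(0.818) = 8*0.818 - 15 = -8.456
Step 3: Compute Lagrangian.
L = 15.6745 + 6*-8.456 = -35.0615


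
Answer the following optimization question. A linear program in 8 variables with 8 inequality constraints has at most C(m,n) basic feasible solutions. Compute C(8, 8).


Each vertex corresponds to some choice of n active constraints out of m, so the number of vertices is at most C(m, n) = m! / (n!(m-n)!).
m = 8, n = 8
Numerator: 8 * 7 * 6 * 5 * 4 * 3 * 2 * 1
Denominator: 8! = 40320
C(8, 8) = 1


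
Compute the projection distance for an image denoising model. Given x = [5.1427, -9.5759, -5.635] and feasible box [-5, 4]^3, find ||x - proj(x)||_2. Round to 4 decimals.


Project each component onto [-5, 4].
clip(5.1427) = 4.0, clip(-9.5759) = -5.0, clip(-5.635) = -5.0
Projection = [4.0, -5.0, -5.0]
Squared diffs: [1.3058, 20.9389, 0.4032]
Distance = sqrt(22.6479) = 4.759


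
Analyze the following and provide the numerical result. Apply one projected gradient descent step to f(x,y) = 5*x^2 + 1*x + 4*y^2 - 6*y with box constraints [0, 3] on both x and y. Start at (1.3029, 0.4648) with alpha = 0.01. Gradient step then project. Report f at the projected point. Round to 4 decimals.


Step 1: Compute gradient at (1.3029, 0.4648).
grad_x = 2*5*1.3029 + 1 = 14.029
grad_y = 2*4*0.4648 - 6 = -2.2816
Step 2: Gradient step.
x_raw = 1.3029 - 0.01*14.029 = 1.1626
y_raw = 0.4648 - 0.01*-2.2816 = 0.4876
Step 3: Project onto [0, 3].
x_proj = clip(1.1626) = 1.1626
y_proj = clip(0.4876) = 0.4876
Step 4: Evaluate f.
f(1.1626, 0.4876) = 5.9463


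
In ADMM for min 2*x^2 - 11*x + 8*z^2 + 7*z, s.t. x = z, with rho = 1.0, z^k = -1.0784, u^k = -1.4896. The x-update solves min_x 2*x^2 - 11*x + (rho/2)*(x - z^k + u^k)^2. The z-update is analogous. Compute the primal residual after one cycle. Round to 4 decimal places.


ADMM iteration with rho = 1.0, z^k = -1.0784, u^k = -1.4896
Step 1: x-update.
Minimize 2*x^2 - 11*x + (1.0/2)*(x + 1.0784 - 1.4896)^2
FOC: (2*2 + 1.0)*x = 11 + 1.0*(-1.0784 + 1.4896)
x^{k+1} = 2.2822
Step 2: z-update.
Minimize 8*z^2 + 7*z + (1.0/2)*(2.2822 - z - 1.4896)^2
FOC: (2*8 + 1.0)*z = -7 + 1.0*(2.2822 - 1.4896)
z^{k+1} = -0.3651
Step 3: u-update.
u^{k+1} = -1.4896 + 2.2822 + 0.3651 = 1.1578
Step 4: Primal residual = |2.2822 + 0.3651| = 2.6474


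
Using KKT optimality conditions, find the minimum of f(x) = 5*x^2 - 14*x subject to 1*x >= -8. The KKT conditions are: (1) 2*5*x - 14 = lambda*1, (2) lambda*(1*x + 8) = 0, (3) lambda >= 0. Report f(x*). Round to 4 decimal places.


Step 1: Try lambda = 0 (constraint inactive).
Stationarity: 2*5*x - 14 = 0
x* = 14/(2*5) = 1.4
Check constraint: 1*1.4 = 1.4 >= -8 -- satisfied.
Step 2: Compute optimal value.
f(x*) = 5*1.4^2 - 14*1.4 = -9.8


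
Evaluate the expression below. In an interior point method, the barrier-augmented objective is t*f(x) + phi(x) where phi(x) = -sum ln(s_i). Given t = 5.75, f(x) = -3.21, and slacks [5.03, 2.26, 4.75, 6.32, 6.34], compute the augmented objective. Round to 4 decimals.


Step 1: Compute log-barrier.
ln values: [1.6154, 0.8154, 1.5581, 1.8437, 1.8469]
phi = -(1.6154 + 0.8154 + 1.5581 + 1.8437 + 1.8469) = -7.6795
Step 2: Compute augmented objective.
t*f(x) = 5.75*-3.21 = -18.4575
Total = -18.4575 - 7.6795 = -26.137


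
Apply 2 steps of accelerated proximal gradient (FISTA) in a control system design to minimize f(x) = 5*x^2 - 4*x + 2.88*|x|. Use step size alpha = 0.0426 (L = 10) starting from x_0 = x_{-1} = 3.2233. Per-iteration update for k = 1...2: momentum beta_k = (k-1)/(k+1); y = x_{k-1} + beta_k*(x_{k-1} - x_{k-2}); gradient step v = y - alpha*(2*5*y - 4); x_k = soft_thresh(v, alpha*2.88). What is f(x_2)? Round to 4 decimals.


FISTA on f(x) = 5*x^2 - 4*x + 2.88*|x|
L = 10, alpha = 0.0426
Iteration 1: beta = 0.0, y = 3.2233 + 0.0*(3.2233 - 3.2233) = 3.2233
  grad(y) = 28.233, v = y - alpha*grad = 2.0206
  prox(v) = soft_thresh(2.0206, 0.1227) = 1.8979
Iteration 2: beta = 0.3333, y = 1.8979 + 0.3333*(1.8979 - 3.2233) = 1.4561
  grad(y) = 10.5608, v = y - alpha*grad = 1.0062
  prox(v) = soft_thresh(1.0062, 0.1227) = 0.8835
f(x_2) = 5*0.8835^2 - 4*0.8835 + 2.88*|0.8835| = 2.9134


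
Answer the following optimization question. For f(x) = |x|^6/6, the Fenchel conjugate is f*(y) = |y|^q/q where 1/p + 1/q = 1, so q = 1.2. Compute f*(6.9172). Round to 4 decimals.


The conjugate exponent q satisfies 1/p + 1/q = 1.
p = 6, so q = 6/(6 - 1) = 1.2
|y|^q = 6.9172^1.2 = 10.184
f*(6.9172) = 10.184 / 1.2 = 8.4866


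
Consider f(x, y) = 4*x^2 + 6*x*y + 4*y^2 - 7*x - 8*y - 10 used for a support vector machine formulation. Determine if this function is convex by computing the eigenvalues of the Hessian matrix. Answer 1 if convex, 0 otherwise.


The Hessian of f(x,y) = 4*x^2 + 6*x*y + 4*y^2 - 7*x - 8*y - 10 is:
H = [[8, 6], [6, 8]]
Trace = 8 + 8 = 16
Determinant = 8*8 - (6)^2 = 28
Discriminant = (16)^2 - 4*28 = 144.0
Eigenvalues: lambda_1 = 2.0, lambda_2 = 14.0
The function is convex.

1


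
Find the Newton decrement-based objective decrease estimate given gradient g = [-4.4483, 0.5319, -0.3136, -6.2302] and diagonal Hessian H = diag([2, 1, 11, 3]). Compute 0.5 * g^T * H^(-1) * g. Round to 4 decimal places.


Step 1: H is diagonal, so H^(-1) * g = [-2.2242, 0.5319, -0.0285, -2.0767].
Step 2: g^T H^(-1) g = sum_i g_i^2 / H_ii
  = (-4.4483)^2/2 + (0.5319)^2/1 + (-0.3136)^2/11 + (-6.2302)^2/3
  = 9.8937 + 0.2829 + 0.0089 + 12.9385 = 23.124
Step 3: Objective decrease = 0.5 * g^T H^(-1) g = 11.562


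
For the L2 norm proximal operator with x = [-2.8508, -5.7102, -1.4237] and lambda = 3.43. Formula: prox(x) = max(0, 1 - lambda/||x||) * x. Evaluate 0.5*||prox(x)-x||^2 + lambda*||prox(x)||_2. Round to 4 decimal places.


Step 1: Compute ||x||.
||x|| = 6.5391
Step 2: Compute scaling factor.
scale = max(0, 1 - 3.43/6.5391) = 0.4755
Step 3: prox(x) = [-1.3555, -2.715, -0.6769]
||prox(x)|| = 3.1091
Step 4: Proximal objective.
0.5*||prox-x||^2 = 5.8825
lambda*||prox|| = 10.6642
Total = 16.5468


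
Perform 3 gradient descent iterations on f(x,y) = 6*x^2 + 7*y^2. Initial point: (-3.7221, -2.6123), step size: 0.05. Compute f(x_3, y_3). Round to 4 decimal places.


Gradient descent on f(x,y) = 6*x^2 + 7*y^2.
Starting point: (-3.7221, -2.6123), alpha = 0.05
Step 1: grad_x = 2*6*-3.7221 = -44.6652, grad_y = 2*7*-2.6123 = -36.5722
  x_1 = -3.7221 - 0.05*-44.6652 = -1.4888
  y_1 = -2.6123 - 0.05*-36.5722 = -0.7837
Step 2: grad_x = 2*6*-1.4888 = -17.8661, grad_y = 2*7*-0.7837 = -10.9717
  x_2 = -1.4888 - 0.05*-17.8661 = -0.5955
  y_2 = -0.7837 - 0.05*-10.9717 = -0.2351
Step 3: grad_x = 2*6*-0.5955 = -7.1464, grad_y = 2*7*-0.2351 = -3.2915
  x_3 = -0.5955 - 0.05*-7.1464 = -0.2382
  y_3 = -0.2351 - 0.05*-3.2915 = -0.0705
f(-0.2382, -0.0705) = 6*(-0.2382)^2 + 7*(-0.0705)^2 = 0.3753


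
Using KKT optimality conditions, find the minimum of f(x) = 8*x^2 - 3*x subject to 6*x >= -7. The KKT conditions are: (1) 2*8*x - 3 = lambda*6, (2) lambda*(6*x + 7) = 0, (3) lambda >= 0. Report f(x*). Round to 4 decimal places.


Step 1: Try lambda = 0 (constraint inactive).
Stationarity: 2*8*x - 3 = 0
x* = 3/(2*8) = 0.1875
Check constraint: 6*0.1875 = 1.125 >= -7 -- satisfied.
Step 2: Compute optimal value.
f(x*) = 8*0.1875^2 - 3*0.1875 = -0.2813


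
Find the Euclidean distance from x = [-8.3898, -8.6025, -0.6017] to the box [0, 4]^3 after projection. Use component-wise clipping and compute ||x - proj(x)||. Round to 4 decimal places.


Project each component onto [0, 4].
clip(-8.3898) = 0.0, clip(-8.6025) = 0.0, clip(-0.6017) = 0.0
Projection = [0.0, 0.0, 0.0]
Squared diffs: [70.3887, 74.003, 0.362]
Distance = sqrt(144.7537) = 12.0314


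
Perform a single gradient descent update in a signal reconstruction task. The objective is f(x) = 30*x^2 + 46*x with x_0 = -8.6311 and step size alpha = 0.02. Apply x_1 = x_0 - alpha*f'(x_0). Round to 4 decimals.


We compute the gradient at x_0 and apply the update.
f'(x) = 60*x + 46
f'(-8.6311) = 60*-8.6311 + 46 = -471.866
x_1 = -8.6311 - 0.02*-471.866 = 0.8062


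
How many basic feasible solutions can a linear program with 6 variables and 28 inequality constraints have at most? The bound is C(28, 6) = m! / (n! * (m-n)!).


Each vertex corresponds to some choice of n active constraints out of m, so the number of vertices is at most C(m, n) = m! / (n!(m-n)!).
m = 28, n = 6
Numerator: 28 * 27 * 26 * 25 * 24 * 23
Denominator: 6! = 720
C(28, 6) = 376740


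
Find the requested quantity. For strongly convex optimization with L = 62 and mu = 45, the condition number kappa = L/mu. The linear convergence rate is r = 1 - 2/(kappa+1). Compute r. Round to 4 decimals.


Step 1: Compute the condition number.
kappa = L/mu = 62/45 = 1.3778
Step 2: Compute the convergence rate.
r = 1 - 2/(kappa + 1) = 1 - 2*mu/(L + mu) = (L - mu)/(L + mu) = 17/107 = 0.1589


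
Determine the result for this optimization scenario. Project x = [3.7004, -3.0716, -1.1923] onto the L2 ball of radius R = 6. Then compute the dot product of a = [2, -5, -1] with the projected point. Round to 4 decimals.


Step 1: Compute ||x|| (intermediates to 6 decimals).
||x|| = sqrt(3.7004^2 + (-3.0716)^2 + (-1.1923)^2) = 4.954722
Step 2: Project.
Since ||x|| <= R, proj = x (no scaling needed).
proj(x) = [3.7004, -3.0716, -1.1923]
Step 3: Dot product.
a^T * proj(x) = 2*3.7004 - 5*(-3.0716) - 1*(-1.1923) = 23.9511


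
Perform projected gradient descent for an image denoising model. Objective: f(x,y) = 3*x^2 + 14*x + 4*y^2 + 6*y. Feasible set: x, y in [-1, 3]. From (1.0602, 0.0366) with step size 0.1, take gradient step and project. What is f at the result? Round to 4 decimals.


Step 1: Compute gradient at (1.0602, 0.0366).
grad_x = 2*3*1.0602 + 14 = 20.3612
grad_y = 2*4*0.0366 + 6 = 6.2928
Step 2: Gradient step.
x_raw = 1.0602 - 0.1*20.3612 = -0.9759
y_raw = 0.0366 - 0.1*6.2928 = -0.5927
Step 3: Project onto [-1, 3].
x_proj = clip(-0.9759) = -0.9759
y_proj = clip(-0.5927) = -0.5927
Step 4: Evaluate f.
f(-0.9759, -0.5927) = -12.9566


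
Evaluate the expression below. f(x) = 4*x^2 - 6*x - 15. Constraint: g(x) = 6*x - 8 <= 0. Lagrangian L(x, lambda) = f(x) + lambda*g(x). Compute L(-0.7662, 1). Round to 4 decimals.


Step 1: Evaluate f(x).
f(-0.7662) = 4*(-0.7662)^2 - 6*(-0.7662) - 15 = -8.0546
Step 2: Evaluate g(x).
g(-0.7662) = 6*-0.7662 - 8 = -12.5972
Step 3: Compute Lagrangian.
L = -8.0546 + 1*-12.5972 = -20.6518


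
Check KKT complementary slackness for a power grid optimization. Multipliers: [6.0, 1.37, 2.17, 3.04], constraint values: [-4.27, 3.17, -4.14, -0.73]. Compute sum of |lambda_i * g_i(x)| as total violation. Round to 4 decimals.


KKT complementary slackness check:
lambda_1 * g_1 = 6.0 * -4.27 = -25.62
lambda_2 * g_2 = 1.37 * 3.17 = 4.3429
lambda_3 * g_3 = 2.17 * -4.14 = -8.9838
lambda_4 * g_4 = 3.04 * -0.73 = -2.2192
Total violation = 25.62 + 4.3429 + 8.9838 + 2.2192 = 41.1659


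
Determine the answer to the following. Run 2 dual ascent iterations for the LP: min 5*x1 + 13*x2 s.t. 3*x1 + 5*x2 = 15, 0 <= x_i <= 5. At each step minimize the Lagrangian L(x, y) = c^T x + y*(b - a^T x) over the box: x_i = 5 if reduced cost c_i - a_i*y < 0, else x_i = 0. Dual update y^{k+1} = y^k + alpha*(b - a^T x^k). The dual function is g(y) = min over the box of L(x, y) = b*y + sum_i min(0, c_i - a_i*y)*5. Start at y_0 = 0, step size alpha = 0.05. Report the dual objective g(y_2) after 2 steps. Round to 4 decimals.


Dual ascent for LP: min 5*x1 + 13*x2, 3*x1 + 5*x2 = 15, 0 <= x_i <= 5
Step 1: y^k = 0.0, reduced costs: (5.0, 13.0)
  x^k = (0.0, 0.0), subgradient = b - a^T x = 15.0
  y^{k+1} = 0.0 + 0.05*15.0 = 0.75
Step 2: y^k = 0.75, reduced costs: (2.75, 9.25)
  x^k = (0.0, 0.0), subgradient = b - a^T x = 15.0
  y^{k+1} = 0.75 + 0.05*15.0 = 1.5
Dual objective at y_2 = 1.5: reduced costs (0.5, 5.5), box minimizer x = (0.0, 0.0)
g(y_2) = b*y + (c1 - a1*y)*x1 + (c2 - a2*y)*x2 = 15*1.5 + 0.5*0.0 + 5.5*0.0 = 22.5 + 0.0 + 0.0 = 22.5


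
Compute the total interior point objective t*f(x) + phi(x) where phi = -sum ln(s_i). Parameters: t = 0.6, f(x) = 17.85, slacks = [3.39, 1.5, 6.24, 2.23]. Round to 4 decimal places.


Step 1: Compute log-barrier.
ln values: [1.2208, 0.4055, 1.831, 0.802]
phi = -(1.2208 + 0.4055 + 1.831 + 0.802) = -4.2593
Step 2: Compute augmented objective.
t*f(x) = 0.6*17.85 = 10.71
Total = 10.71 - 4.2593 = 6.4507


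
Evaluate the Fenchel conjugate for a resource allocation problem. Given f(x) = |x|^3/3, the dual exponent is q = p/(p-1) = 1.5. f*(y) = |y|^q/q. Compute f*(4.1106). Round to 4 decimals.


The conjugate exponent q satisfies 1/p + 1/q = 1.
p = 3, so q = 3/(3 - 1) = 1.5
|y|^q = 4.1106^1.5 = 8.3341
f*(4.1106) = 8.3341 / 1.5 = 5.5561


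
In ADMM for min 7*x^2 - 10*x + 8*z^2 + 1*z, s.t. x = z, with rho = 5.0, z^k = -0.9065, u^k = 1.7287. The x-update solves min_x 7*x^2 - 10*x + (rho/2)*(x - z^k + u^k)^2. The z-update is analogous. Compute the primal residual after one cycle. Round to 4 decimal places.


ADMM iteration with rho = 5.0, z^k = -0.9065, u^k = 1.7287
Step 1: x-update.
Minimize 7*x^2 - 10*x + (5.0/2)*(x + 0.9065 + 1.7287)^2
FOC: (2*7 + 5.0)*x = 10 + 5.0*(-0.9065 - 1.7287)
x^{k+1} = -0.1672
Step 2: z-update.
Minimize 8*z^2 + 1*z + (5.0/2)*(-0.1672 - z + 1.7287)^2
FOC: (2*8 + 5.0)*z = -1 + 5.0*(-0.1672 + 1.7287)
z^{k+1} = 0.3242
Step 3: u-update.
u^{k+1} = 1.7287 - 0.1672 - 0.3242 = 1.2374
Step 4: Primal residual = |-0.1672 - 0.3242| = 0.4913


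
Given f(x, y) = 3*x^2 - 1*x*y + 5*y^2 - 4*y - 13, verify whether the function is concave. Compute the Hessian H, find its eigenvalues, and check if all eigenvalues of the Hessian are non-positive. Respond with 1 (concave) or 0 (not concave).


The Hessian of f(x,y) = 3*x^2 - 1*x*y + 5*y^2 - 4*y - 13 is:
H = [[6, -1], [-1, 10]]
Trace = 6 + 10 = 16
Determinant = 6*10 - (-1)^2 = 59
Discriminant = (16)^2 - 4*59 = 20.0
Eigenvalues: lambda_1 = 5.7639, lambda_2 = 10.2361
The function is not concave.

0


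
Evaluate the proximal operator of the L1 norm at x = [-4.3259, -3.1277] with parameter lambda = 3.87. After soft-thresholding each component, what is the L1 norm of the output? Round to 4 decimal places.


Soft-thresholding with lambda = 3.87:
prox(-4.3259) = sign(-4.3259)*max(|-4.3259| - 3.87, 0) = -0.4559
prox(-3.1277) = sign(-3.1277)*max(|-3.1277| - 3.87, 0) = 0.0
prox(x) = [-0.4559, 0.0]
||prox(x)||_1 = 0.4559 + 0.0 = 0.4559


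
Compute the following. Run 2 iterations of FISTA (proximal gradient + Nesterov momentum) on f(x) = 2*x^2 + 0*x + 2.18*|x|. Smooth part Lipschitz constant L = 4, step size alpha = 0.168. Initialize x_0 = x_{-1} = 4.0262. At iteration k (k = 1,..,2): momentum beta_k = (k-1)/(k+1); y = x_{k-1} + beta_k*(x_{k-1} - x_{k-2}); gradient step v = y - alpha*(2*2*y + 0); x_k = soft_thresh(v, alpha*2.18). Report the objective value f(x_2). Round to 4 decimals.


FISTA on f(x) = 2*x^2 + 0*x + 2.18*|x|
L = 4, alpha = 0.168
Iteration 1: beta = 0.0, y = 4.0262 + 0.0*(4.0262 - 4.0262) = 4.0262
  grad(y) = 16.1048, v = y - alpha*grad = 1.3206
  prox(v) = soft_thresh(1.3206, 0.3662) = 0.9544
Iteration 2: beta = 0.3333, y = 0.9544 + 0.3333*(0.9544 - 4.0262) = -0.0696
  grad(y) = -0.2784, v = y - alpha*grad = -0.0228
  prox(v) = soft_thresh(-0.0228, 0.3662) = 0.0
f(x_2) = 2*0.0^2 + 0*0.0 + 2.18*|0.0| = 0.0


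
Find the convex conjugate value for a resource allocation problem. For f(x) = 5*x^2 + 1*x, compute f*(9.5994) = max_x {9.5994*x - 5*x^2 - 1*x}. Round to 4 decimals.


f*(y) = sup_x {y*x - a*x^2 - b*x} = sup_x {(y-b)*x - a*x^2}
FOC: (y - b) - 2a*x = 0 => x* = (y - b)/(2a)
x* = (9.5994 - 1)/(2*5) = 0.8599
f*(9.5994) = (y-b)^2/(4a) = (9.5994 - 1)^2/(4*5)
= 73.9497/20 = 3.6975


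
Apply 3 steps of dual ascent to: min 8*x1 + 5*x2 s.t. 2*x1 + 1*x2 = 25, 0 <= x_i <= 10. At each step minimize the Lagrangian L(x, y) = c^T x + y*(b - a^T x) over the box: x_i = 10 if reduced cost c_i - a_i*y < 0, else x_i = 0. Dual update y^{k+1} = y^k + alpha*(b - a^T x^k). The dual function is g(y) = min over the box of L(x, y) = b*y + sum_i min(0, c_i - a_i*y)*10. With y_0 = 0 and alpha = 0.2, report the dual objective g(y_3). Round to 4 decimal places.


Dual ascent for LP: min 8*x1 + 5*x2, 2*x1 + 1*x2 = 25, 0 <= x_i <= 10
Step 1: y^k = 0.0, reduced costs: (8.0, 5.0)
  x^k = (0.0, 0.0), subgradient = b - a^T x = 25.0
  y^{k+1} = 0.0 + 0.2*25.0 = 5.0
Step 2: y^k = 5.0, reduced costs: (-2.0, 0.0)
  x^k = (10.0, 0.0), subgradient = b - a^T x = 5.0
  y^{k+1} = 5.0 + 0.2*5.0 = 6.0
Step 3: y^k = 6.0, reduced costs: (-4.0, -1.0)
  x^k = (10.0, 10.0), subgradient = b - a^T x = -5.0
  y^{k+1} = 6.0 + 0.2*-5.0 = 5.0
Dual objective at y_3 = 5.0: reduced costs (-2.0, 0.0), box minimizer x = (10.0, 0.0)
g(y_3) = b*y + (c1 - a1*y)*x1 + (c2 - a2*y)*x2 = 25*5.0 + (-2.0)*10.0 + 0.0*0.0 = 125.0 - 20.0 + 0.0 = 105.0


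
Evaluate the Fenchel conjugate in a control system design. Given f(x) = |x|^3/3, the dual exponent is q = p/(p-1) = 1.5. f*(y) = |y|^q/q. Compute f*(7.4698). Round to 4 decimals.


The conjugate exponent q satisfies 1/p + 1/q = 1.
p = 3, so q = 3/(3 - 1) = 1.5
|y|^q = 7.4698^1.5 = 20.4157
f*(7.4698) = 20.4157 / 1.5 = 13.6104


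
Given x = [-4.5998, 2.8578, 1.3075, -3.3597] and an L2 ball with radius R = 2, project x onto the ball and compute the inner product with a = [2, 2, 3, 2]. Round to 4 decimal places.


Step 1: Compute ||x|| (intermediates to 6 decimals).
||x|| = sqrt((-4.5998)^2 + 2.8578^2 + 1.3075^2 + (-3.3597)^2) = 6.505561
Step 2: Project.
Since ||x|| > R, scale = R/||x|| = 2/6.505561 = 0.307429, proj(x) = scale * x
proj(x) = [-1.414112, 0.878571, 0.401963, -1.032869]
Step 3: Dot product.
a^T * proj(x) = 2*(-1.414112) + 2*0.878571 + 3*0.401963 + 2*(-1.032869) = -1.9309


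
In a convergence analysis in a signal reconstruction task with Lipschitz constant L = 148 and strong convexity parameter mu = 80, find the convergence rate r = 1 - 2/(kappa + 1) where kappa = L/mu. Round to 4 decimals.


Step 1: Compute the condition number.
kappa = L/mu = 148/80 = 1.85
Step 2: Compute the convergence rate.
r = 1 - 2/(kappa + 1) = 1 - 2*mu/(L + mu) = (L - mu)/(L + mu) = 68/228 = 0.2982
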